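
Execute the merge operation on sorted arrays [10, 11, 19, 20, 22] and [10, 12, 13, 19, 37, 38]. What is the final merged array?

Merging process:

Compare 10 vs 10: take 10 from left. Merged: [10]
Compare 11 vs 10: take 10 from right. Merged: [10, 10]
Compare 11 vs 12: take 11 from left. Merged: [10, 10, 11]
Compare 19 vs 12: take 12 from right. Merged: [10, 10, 11, 12]
Compare 19 vs 13: take 13 from right. Merged: [10, 10, 11, 12, 13]
Compare 19 vs 19: take 19 from left. Merged: [10, 10, 11, 12, 13, 19]
Compare 20 vs 19: take 19 from right. Merged: [10, 10, 11, 12, 13, 19, 19]
Compare 20 vs 37: take 20 from left. Merged: [10, 10, 11, 12, 13, 19, 19, 20]
Compare 22 vs 37: take 22 from left. Merged: [10, 10, 11, 12, 13, 19, 19, 20, 22]
Append remaining from right: [37, 38]. Merged: [10, 10, 11, 12, 13, 19, 19, 20, 22, 37, 38]

Final merged array: [10, 10, 11, 12, 13, 19, 19, 20, 22, 37, 38]
Total comparisons: 9

The merged array is [10, 10, 11, 12, 13, 19, 19, 20, 22, 37, 38], requiring 9 comparisons. The merge step runs in O(n) time where n is the total number of elements.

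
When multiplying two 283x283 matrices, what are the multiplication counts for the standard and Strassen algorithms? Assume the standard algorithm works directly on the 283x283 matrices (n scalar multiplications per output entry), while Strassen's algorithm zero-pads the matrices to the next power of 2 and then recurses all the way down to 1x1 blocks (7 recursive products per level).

Matrix multiplication for 283x283 matrices:

Strassen's algorithm requires power-of-2 dimensions. Pad 283x283 to 512x512 (next power of 2).

Standard algorithm: 283^3 = 22665187 multiplications
Strassen's algorithm: 7^(log2(512)) = 7^9 = 40353607 multiplications
Difference: 22665187 - 40353607 = -17688420 (Strassen uses MORE here due to padding overhead — for small or just-over-power-of-2 n, padding can outweigh the per-level savings)

Standard: 22665187 multiplications (283^3). Strassen: 40353607 multiplications (7^9, after padding to 512x512). Strassen reduces 8 recursive multiplications to 7 at each level.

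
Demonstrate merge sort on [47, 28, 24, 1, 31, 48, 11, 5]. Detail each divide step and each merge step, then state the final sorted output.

Merge sort trace:

Split: [47, 28, 24, 1, 31, 48, 11, 5] -> [47, 28, 24, 1] and [31, 48, 11, 5]
  Split: [47, 28, 24, 1] -> [47, 28] and [24, 1]
    Split: [47, 28] -> [47] and [28]
    Merge: [47] + [28] -> [28, 47]
    Split: [24, 1] -> [24] and [1]
    Merge: [24] + [1] -> [1, 24]
  Merge: [28, 47] + [1, 24] -> [1, 24, 28, 47]
  Split: [31, 48, 11, 5] -> [31, 48] and [11, 5]
    Split: [31, 48] -> [31] and [48]
    Merge: [31] + [48] -> [31, 48]
    Split: [11, 5] -> [11] and [5]
    Merge: [11] + [5] -> [5, 11]
  Merge: [31, 48] + [5, 11] -> [5, 11, 31, 48]
Merge: [1, 24, 28, 47] + [5, 11, 31, 48] -> [1, 5, 11, 24, 28, 31, 47, 48]

Final sorted array: [1, 5, 11, 24, 28, 31, 47, 48]

The merge sort proceeds by recursively splitting the array and merging sorted halves.
After all merges, the sorted array is [1, 5, 11, 24, 28, 31, 47, 48].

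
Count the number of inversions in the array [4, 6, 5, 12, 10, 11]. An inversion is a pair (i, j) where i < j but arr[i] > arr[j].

Finding inversions in [4, 6, 5, 12, 10, 11]:

(1, 2): arr[1]=6 > arr[2]=5
(3, 4): arr[3]=12 > arr[4]=10
(3, 5): arr[3]=12 > arr[5]=11

Total inversions: 3

The array has 3 inversion(s): (1,2), (3,4), (3,5). Each pair (i,j) satisfies i < j and arr[i] > arr[j].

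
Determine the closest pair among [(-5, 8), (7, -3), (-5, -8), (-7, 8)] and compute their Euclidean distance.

Computing all pairwise distances among 4 points:

d((-5, 8), (7, -3)) = 16.2788
d((-5, 8), (-5, -8)) = 16.0
d((-5, 8), (-7, 8)) = 2.0 <-- minimum
d((7, -3), (-5, -8)) = 13.0
d((7, -3), (-7, 8)) = 17.8045
d((-5, -8), (-7, 8)) = 16.1245

Closest pair: (-5, 8) and (-7, 8) with distance 2.0

The closest pair is (-5, 8) and (-7, 8) with Euclidean distance 2.0. For 4 points, brute-force pairwise comparison is shown above. For large n, the divide-and-conquer algorithm (sort by x, recurse on halves, check the dividing strip) achieves O(n log n).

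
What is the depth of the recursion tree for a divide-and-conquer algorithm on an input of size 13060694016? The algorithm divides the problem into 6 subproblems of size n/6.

For divide and conquer with division factor 6:

Problem sizes at each level:
Level 0: 13060694016
Level 1: 2176782336
Level 2: 362797056
Level 3: 60466176
Level 4: 10077696
Level 5: 1679616
Level 6: 279936
Level 7: 46656
Level 8: 7776
Level 9: 1296
Level 10: 216
Level 11: 36
Level 12: 6
Level 13: 1

The root is level 0 and the size-1 base case is level 13 (the tree spans levels 0 through 13, i.e. 14 levels counting the root), so the depth is the number of divisions: log_6(13060694016) = 13

The recursion tree depth is log_6(13060694016) = 13. At each level, the problem size is divided by 6, so it takes 13 divisions to reduce to a base case of size 1. The algorithm makes 6 recursive calls at each level.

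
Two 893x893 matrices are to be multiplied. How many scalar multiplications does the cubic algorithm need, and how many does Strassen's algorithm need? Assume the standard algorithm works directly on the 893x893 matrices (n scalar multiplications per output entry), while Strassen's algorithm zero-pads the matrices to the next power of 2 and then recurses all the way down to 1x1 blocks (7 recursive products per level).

Matrix multiplication for 893x893 matrices:

Strassen's algorithm requires power-of-2 dimensions. Pad 893x893 to 1024x1024 (next power of 2).

Standard algorithm: 893^3 = 712121957 multiplications
Strassen's algorithm: 7^(log2(1024)) = 7^10 = 282475249 multiplications
Savings: 712121957 - 282475249 = 429646708 multiplications

Standard: 712121957 multiplications (893^3). Strassen: 282475249 multiplications (7^10, after padding to 1024x1024). Strassen reduces 8 recursive multiplications to 7 at each level.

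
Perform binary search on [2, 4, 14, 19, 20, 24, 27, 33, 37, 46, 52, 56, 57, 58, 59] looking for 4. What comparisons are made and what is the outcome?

Binary search for 4 in [2, 4, 14, 19, 20, 24, 27, 33, 37, 46, 52, 56, 57, 58, 59]:

lo=0, hi=14, mid=7, arr[mid]=33 -> 33 > 4, search left half
lo=0, hi=6, mid=3, arr[mid]=19 -> 19 > 4, search left half
lo=0, hi=2, mid=1, arr[mid]=4 -> Found target at index 1!

Binary search finds 4 at index 1 after 3 comparisons. The search repeatedly halves the search space by comparing with the middle element.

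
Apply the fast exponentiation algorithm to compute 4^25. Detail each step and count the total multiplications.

Computing 4^25 by squaring (build up from 4^1; each line after the first costs one multiplication):

4^1 = 4
4^2 = (4^1)^2 = 4^2 = 16
4^3 = 4 * 4^2 = 4 * 16 = 64
4^6 = (4^3)^2 = 64^2 = 4096
4^12 = (4^6)^2 = 4096^2 = 16777216
4^24 = (4^12)^2 = 16777216^2 = 281474976710656
4^25 = 4 * 4^24 = 4 * 281474976710656 = 1125899906842624

Result: 1125899906842624
Multiplications needed: 6 (6 lines after 4^1)

4^25 = 1125899906842624. Using exponentiation by squaring, this requires 6 multiplications. The key idea: if the exponent is even, square the half-power; if odd, multiply by the base once.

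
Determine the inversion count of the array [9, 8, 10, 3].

Finding inversions in [9, 8, 10, 3]:

(0, 1): arr[0]=9 > arr[1]=8
(0, 3): arr[0]=9 > arr[3]=3
(1, 3): arr[1]=8 > arr[3]=3
(2, 3): arr[2]=10 > arr[3]=3

Total inversions: 4

The array has 4 inversion(s): (0,1), (0,3), (1,3), (2,3). Each pair (i,j) satisfies i < j and arr[i] > arr[j].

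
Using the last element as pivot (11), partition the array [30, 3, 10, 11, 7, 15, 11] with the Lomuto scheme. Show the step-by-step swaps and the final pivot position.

Lomuto partition with pivot = 11:

Initial array: [30, 3, 10, 11, 7, 15, 11]

arr[0]=30 > 11: no swap
arr[1]=3 <= 11: swap with position 0, array becomes [3, 30, 10, 11, 7, 15, 11]
arr[2]=10 <= 11: swap with position 1, array becomes [3, 10, 30, 11, 7, 15, 11]
arr[3]=11 <= 11: swap with position 2, array becomes [3, 10, 11, 30, 7, 15, 11]
arr[4]=7 <= 11: swap with position 3, array becomes [3, 10, 11, 7, 30, 15, 11]
arr[5]=15 > 11: no swap

Place pivot at position 4: [3, 10, 11, 7, 11, 15, 30]
Pivot position: 4

After partitioning with pivot 11, the array becomes [3, 10, 11, 7, 11, 15, 30]. The pivot is placed at index 4. All elements to the left of the pivot are <= 11, and all elements to the right are > 11.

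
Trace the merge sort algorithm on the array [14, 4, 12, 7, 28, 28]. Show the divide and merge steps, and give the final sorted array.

Merge sort trace:

Split: [14, 4, 12, 7, 28, 28] -> [14, 4, 12] and [7, 28, 28]
  Split: [14, 4, 12] -> [14] and [4, 12]
    Split: [4, 12] -> [4] and [12]
    Merge: [4] + [12] -> [4, 12]
  Merge: [14] + [4, 12] -> [4, 12, 14]
  Split: [7, 28, 28] -> [7] and [28, 28]
    Split: [28, 28] -> [28] and [28]
    Merge: [28] + [28] -> [28, 28]
  Merge: [7] + [28, 28] -> [7, 28, 28]
Merge: [4, 12, 14] + [7, 28, 28] -> [4, 7, 12, 14, 28, 28]

Final sorted array: [4, 7, 12, 14, 28, 28]

The merge sort proceeds by recursively splitting the array and merging sorted halves.
After all merges, the sorted array is [4, 7, 12, 14, 28, 28].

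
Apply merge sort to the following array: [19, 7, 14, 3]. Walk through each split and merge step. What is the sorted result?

Merge sort trace:

Split: [19, 7, 14, 3] -> [19, 7] and [14, 3]
  Split: [19, 7] -> [19] and [7]
  Merge: [19] + [7] -> [7, 19]
  Split: [14, 3] -> [14] and [3]
  Merge: [14] + [3] -> [3, 14]
Merge: [7, 19] + [3, 14] -> [3, 7, 14, 19]

Final sorted array: [3, 7, 14, 19]

The merge sort proceeds by recursively splitting the array and merging sorted halves.
After all merges, the sorted array is [3, 7, 14, 19].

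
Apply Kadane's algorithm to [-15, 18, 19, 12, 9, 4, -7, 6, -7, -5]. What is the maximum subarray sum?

Using Kadane's algorithm on [-15, 18, 19, 12, 9, 4, -7, 6, -7, -5]:

Scanning through the array:
Position 1 (value 18): max_ending_here = 18, max_so_far = 18
Position 2 (value 19): max_ending_here = 37, max_so_far = 37
Position 3 (value 12): max_ending_here = 49, max_so_far = 49
Position 4 (value 9): max_ending_here = 58, max_so_far = 58
Position 5 (value 4): max_ending_here = 62, max_so_far = 62
Position 6 (value -7): max_ending_here = 55, max_so_far = 62
Position 7 (value 6): max_ending_here = 61, max_so_far = 62
Position 8 (value -7): max_ending_here = 54, max_so_far = 62
Position 9 (value -5): max_ending_here = 49, max_so_far = 62

Maximum subarray: [18, 19, 12, 9, 4]
Maximum sum: 62

The maximum subarray is [18, 19, 12, 9, 4] with sum 62. This subarray runs from index 1 to index 5.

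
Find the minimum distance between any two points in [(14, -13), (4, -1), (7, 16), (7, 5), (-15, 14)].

Computing all pairwise distances among 5 points:

d((14, -13), (4, -1)) = 15.6205
d((14, -13), (7, 16)) = 29.8329
d((14, -13), (7, 5)) = 19.3132
d((14, -13), (-15, 14)) = 39.6232
d((4, -1), (7, 16)) = 17.2627
d((4, -1), (7, 5)) = 6.7082 <-- minimum
d((4, -1), (-15, 14)) = 24.2074
d((7, 16), (7, 5)) = 11.0
d((7, 16), (-15, 14)) = 22.0907
d((7, 5), (-15, 14)) = 23.7697

Closest pair: (4, -1) and (7, 5) with distance 6.7082

The closest pair is (4, -1) and (7, 5) with Euclidean distance 6.7082. For 5 points, brute-force pairwise comparison is shown above. For large n, the divide-and-conquer algorithm (sort by x, recurse on halves, check the dividing strip) achieves O(n log n).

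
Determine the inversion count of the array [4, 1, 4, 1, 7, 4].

Finding inversions in [4, 1, 4, 1, 7, 4]:

(0, 1): arr[0]=4 > arr[1]=1
(0, 3): arr[0]=4 > arr[3]=1
(2, 3): arr[2]=4 > arr[3]=1
(4, 5): arr[4]=7 > arr[5]=4

Total inversions: 4

The array has 4 inversion(s): (0,1), (0,3), (2,3), (4,5). Each pair (i,j) satisfies i < j and arr[i] > arr[j].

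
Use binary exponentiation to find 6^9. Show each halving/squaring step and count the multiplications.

Computing 6^9 by squaring (build up from 6^1; each line after the first costs one multiplication):

6^1 = 6
6^2 = (6^1)^2 = 6^2 = 36
6^4 = (6^2)^2 = 36^2 = 1296
6^8 = (6^4)^2 = 1296^2 = 1679616
6^9 = 6 * 6^8 = 6 * 1679616 = 10077696

Result: 10077696
Multiplications needed: 4 (4 lines after 6^1)

6^9 = 10077696. Using exponentiation by squaring, this requires 4 multiplications. The key idea: if the exponent is even, square the half-power; if odd, multiply by the base once.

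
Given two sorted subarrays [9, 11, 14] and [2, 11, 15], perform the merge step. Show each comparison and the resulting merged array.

Merging process:

Compare 9 vs 2: take 2 from right. Merged: [2]
Compare 9 vs 11: take 9 from left. Merged: [2, 9]
Compare 11 vs 11: take 11 from left. Merged: [2, 9, 11]
Compare 14 vs 11: take 11 from right. Merged: [2, 9, 11, 11]
Compare 14 vs 15: take 14 from left. Merged: [2, 9, 11, 11, 14]
Append remaining from right: [15]. Merged: [2, 9, 11, 11, 14, 15]

Final merged array: [2, 9, 11, 11, 14, 15]
Total comparisons: 5

The merged array is [2, 9, 11, 11, 14, 15], requiring 5 comparisons. The merge step runs in O(n) time where n is the total number of elements.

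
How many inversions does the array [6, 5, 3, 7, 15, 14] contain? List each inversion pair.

Finding inversions in [6, 5, 3, 7, 15, 14]:

(0, 1): arr[0]=6 > arr[1]=5
(0, 2): arr[0]=6 > arr[2]=3
(1, 2): arr[1]=5 > arr[2]=3
(4, 5): arr[4]=15 > arr[5]=14

Total inversions: 4

The array has 4 inversion(s): (0,1), (0,2), (1,2), (4,5). Each pair (i,j) satisfies i < j and arr[i] > arr[j].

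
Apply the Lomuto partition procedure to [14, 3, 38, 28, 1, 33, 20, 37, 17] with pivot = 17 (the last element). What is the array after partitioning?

Lomuto partition with pivot = 17:

Initial array: [14, 3, 38, 28, 1, 33, 20, 37, 17]

arr[0]=14 <= 17: swap with position 0, array becomes [14, 3, 38, 28, 1, 33, 20, 37, 17]
arr[1]=3 <= 17: swap with position 1, array becomes [14, 3, 38, 28, 1, 33, 20, 37, 17]
arr[2]=38 > 17: no swap
arr[3]=28 > 17: no swap
arr[4]=1 <= 17: swap with position 2, array becomes [14, 3, 1, 28, 38, 33, 20, 37, 17]
arr[5]=33 > 17: no swap
arr[6]=20 > 17: no swap
arr[7]=37 > 17: no swap

Place pivot at position 3: [14, 3, 1, 17, 38, 33, 20, 37, 28]
Pivot position: 3

After partitioning with pivot 17, the array becomes [14, 3, 1, 17, 38, 33, 20, 37, 28]. The pivot is placed at index 3. All elements to the left of the pivot are <= 17, and all elements to the right are > 17.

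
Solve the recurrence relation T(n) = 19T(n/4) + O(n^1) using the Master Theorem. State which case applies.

Master Theorem for T(n) = 19T(n/4) + O(n^1):

a = 19, b = 4, c = 1
log_b(a) = log_4(19) = 2.1240

Case 1: c = 1 < log_4(19) = 2.1240
T(n) = O(n^(log_4 19))

For T(n) = 19T(n/4) + O(n^1): log_4(19) = 2.1240. This is Case 1 of the Master Theorem (c < log_b(a), work dominated by leaves), giving O(n^(log_4 19)).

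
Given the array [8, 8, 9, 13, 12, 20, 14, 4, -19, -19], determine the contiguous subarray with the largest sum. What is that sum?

Using Kadane's algorithm on [8, 8, 9, 13, 12, 20, 14, 4, -19, -19]:

Scanning through the array:
Position 1 (value 8): max_ending_here = 16, max_so_far = 16
Position 2 (value 9): max_ending_here = 25, max_so_far = 25
Position 3 (value 13): max_ending_here = 38, max_so_far = 38
Position 4 (value 12): max_ending_here = 50, max_so_far = 50
Position 5 (value 20): max_ending_here = 70, max_so_far = 70
Position 6 (value 14): max_ending_here = 84, max_so_far = 84
Position 7 (value 4): max_ending_here = 88, max_so_far = 88
Position 8 (value -19): max_ending_here = 69, max_so_far = 88
Position 9 (value -19): max_ending_here = 50, max_so_far = 88

Maximum subarray: [8, 8, 9, 13, 12, 20, 14, 4]
Maximum sum: 88

The maximum subarray is [8, 8, 9, 13, 12, 20, 14, 4] with sum 88. This subarray runs from index 0 to index 7.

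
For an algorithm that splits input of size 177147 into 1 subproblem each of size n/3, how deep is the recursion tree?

For divide and conquer with division factor 3:

Problem sizes at each level:
Level 0: 177147
Level 1: 59049
Level 2: 19683
Level 3: 6561
Level 4: 2187
Level 5: 729
Level 6: 243
Level 7: 81
Level 8: 27
Level 9: 9
Level 10: 3
Level 11: 1

The root is level 0 and the size-1 base case is level 11 (the tree spans levels 0 through 11, i.e. 12 levels counting the root), so the depth is the number of divisions: log_3(177147) = 11

The recursion tree depth is log_3(177147) = 11. At each level, the problem size is divided by 3, so it takes 11 divisions to reduce to a base case of size 1. The algorithm makes 1 recursive call at each level.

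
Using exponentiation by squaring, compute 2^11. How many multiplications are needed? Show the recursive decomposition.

Computing 2^11 by squaring (build up from 2^1; each line after the first costs one multiplication):

2^1 = 2
2^2 = (2^1)^2 = 2^2 = 4
2^4 = (2^2)^2 = 4^2 = 16
2^5 = 2 * 2^4 = 2 * 16 = 32
2^10 = (2^5)^2 = 32^2 = 1024
2^11 = 2 * 2^10 = 2 * 1024 = 2048

Result: 2048
Multiplications needed: 5 (5 lines after 2^1)

2^11 = 2048. Using exponentiation by squaring, this requires 5 multiplications. The key idea: if the exponent is even, square the half-power; if odd, multiply by the base once.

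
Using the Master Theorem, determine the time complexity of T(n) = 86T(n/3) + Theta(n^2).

Master Theorem for T(n) = 86T(n/3) + O(n^2):

a = 86, b = 3, c = 2
log_b(a) = log_3(86) = 4.0545

Case 1: c = 2 < log_3(86) = 4.0545
T(n) = O(n^(log_3 86))

For T(n) = 86T(n/3) + O(n^2): log_3(86) = 4.0545. This is Case 1 of the Master Theorem (c < log_b(a), work dominated by leaves), giving O(n^(log_3 86)).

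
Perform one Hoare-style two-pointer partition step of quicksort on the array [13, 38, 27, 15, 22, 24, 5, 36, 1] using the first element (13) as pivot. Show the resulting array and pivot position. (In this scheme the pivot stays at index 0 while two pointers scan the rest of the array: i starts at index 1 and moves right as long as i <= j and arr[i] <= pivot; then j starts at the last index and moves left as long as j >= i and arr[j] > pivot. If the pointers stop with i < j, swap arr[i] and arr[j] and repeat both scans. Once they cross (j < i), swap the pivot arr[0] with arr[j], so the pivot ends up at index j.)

Hoare-style two-pointer partition with pivot = 13:

Initial array: [13, 38, 27, 15, 22, 24, 5, 36, 1]

Pointers start at i = 1, j = 8.
i stops at index 1 (arr[1]=38 > 13), j stops at index 8 (arr[8]=1 <= 13): swap arr[1] and arr[8], array becomes [13, 1, 27, 15, 22, 24, 5, 36, 38]
i stops at index 2 (arr[2]=27 > 13), j stops at index 6 (arr[6]=5 <= 13): swap arr[2] and arr[6], array becomes [13, 1, 5, 15, 22, 24, 27, 36, 38]
i ends at 3, j ends at 2: the pointers have crossed (j < i), so scanning stops.

Swap pivot arr[0] with arr[2] to place pivot at position 2: [5, 1, 13, 15, 22, 24, 27, 36, 38]
Pivot position: 2

After partitioning with pivot 13, the array becomes [5, 1, 13, 15, 22, 24, 27, 36, 38]. The pivot is placed at index 2. All elements to the left of the pivot are <= 13, and all elements to the right are > 13.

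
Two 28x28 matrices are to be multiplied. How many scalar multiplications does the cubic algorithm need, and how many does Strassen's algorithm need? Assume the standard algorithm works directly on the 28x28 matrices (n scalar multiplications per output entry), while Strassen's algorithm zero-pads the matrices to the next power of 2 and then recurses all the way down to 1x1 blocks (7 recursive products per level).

Matrix multiplication for 28x28 matrices:

Strassen's algorithm requires power-of-2 dimensions. Pad 28x28 to 32x32 (next power of 2).

Standard algorithm: 28^3 = 21952 multiplications
Strassen's algorithm: 7^(log2(32)) = 7^5 = 16807 multiplications
Savings: 21952 - 16807 = 5145 multiplications

Standard: 21952 multiplications (28^3). Strassen: 16807 multiplications (7^5, after padding to 32x32). Strassen reduces 8 recursive multiplications to 7 at each level.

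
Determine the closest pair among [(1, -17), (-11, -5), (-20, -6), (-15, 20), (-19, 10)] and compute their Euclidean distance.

Computing all pairwise distances among 5 points:

d((1, -17), (-11, -5)) = 16.9706
d((1, -17), (-20, -6)) = 23.7065
d((1, -17), (-15, 20)) = 40.3113
d((1, -17), (-19, 10)) = 33.6006
d((-11, -5), (-20, -6)) = 9.0554 <-- minimum
d((-11, -5), (-15, 20)) = 25.318
d((-11, -5), (-19, 10)) = 17.0
d((-20, -6), (-15, 20)) = 26.4764
d((-20, -6), (-19, 10)) = 16.0312
d((-15, 20), (-19, 10)) = 10.7703

Closest pair: (-11, -5) and (-20, -6) with distance 9.0554

The closest pair is (-11, -5) and (-20, -6) with Euclidean distance 9.0554. For 5 points, brute-force pairwise comparison is shown above. For large n, the divide-and-conquer algorithm (sort by x, recurse on halves, check the dividing strip) achieves O(n log n).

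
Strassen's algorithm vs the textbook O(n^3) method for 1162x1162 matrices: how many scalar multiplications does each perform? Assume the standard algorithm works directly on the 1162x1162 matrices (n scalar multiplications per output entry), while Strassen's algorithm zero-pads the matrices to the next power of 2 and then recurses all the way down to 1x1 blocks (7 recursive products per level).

Matrix multiplication for 1162x1162 matrices:

Strassen's algorithm requires power-of-2 dimensions. Pad 1162x1162 to 2048x2048 (next power of 2).

Standard algorithm: 1162^3 = 1568983528 multiplications
Strassen's algorithm: 7^(log2(2048)) = 7^11 = 1977326743 multiplications
Difference: 1568983528 - 1977326743 = -408343215 (Strassen uses MORE here due to padding overhead — for small or just-over-power-of-2 n, padding can outweigh the per-level savings)

Standard: 1568983528 multiplications (1162^3). Strassen: 1977326743 multiplications (7^11, after padding to 2048x2048). Strassen reduces 8 recursive multiplications to 7 at each level.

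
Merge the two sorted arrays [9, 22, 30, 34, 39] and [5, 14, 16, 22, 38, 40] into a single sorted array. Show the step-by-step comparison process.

Merging process:

Compare 9 vs 5: take 5 from right. Merged: [5]
Compare 9 vs 14: take 9 from left. Merged: [5, 9]
Compare 22 vs 14: take 14 from right. Merged: [5, 9, 14]
Compare 22 vs 16: take 16 from right. Merged: [5, 9, 14, 16]
Compare 22 vs 22: take 22 from left. Merged: [5, 9, 14, 16, 22]
Compare 30 vs 22: take 22 from right. Merged: [5, 9, 14, 16, 22, 22]
Compare 30 vs 38: take 30 from left. Merged: [5, 9, 14, 16, 22, 22, 30]
Compare 34 vs 38: take 34 from left. Merged: [5, 9, 14, 16, 22, 22, 30, 34]
Compare 39 vs 38: take 38 from right. Merged: [5, 9, 14, 16, 22, 22, 30, 34, 38]
Compare 39 vs 40: take 39 from left. Merged: [5, 9, 14, 16, 22, 22, 30, 34, 38, 39]
Append remaining from right: [40]. Merged: [5, 9, 14, 16, 22, 22, 30, 34, 38, 39, 40]

Final merged array: [5, 9, 14, 16, 22, 22, 30, 34, 38, 39, 40]
Total comparisons: 10

The merged array is [5, 9, 14, 16, 22, 22, 30, 34, 38, 39, 40], requiring 10 comparisons. The merge step runs in O(n) time where n is the total number of elements.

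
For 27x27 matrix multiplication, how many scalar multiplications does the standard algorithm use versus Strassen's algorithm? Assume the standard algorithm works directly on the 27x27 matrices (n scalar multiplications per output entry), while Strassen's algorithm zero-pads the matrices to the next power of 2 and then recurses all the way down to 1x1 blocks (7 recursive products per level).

Matrix multiplication for 27x27 matrices:

Strassen's algorithm requires power-of-2 dimensions. Pad 27x27 to 32x32 (next power of 2).

Standard algorithm: 27^3 = 19683 multiplications
Strassen's algorithm: 7^(log2(32)) = 7^5 = 16807 multiplications
Savings: 19683 - 16807 = 2876 multiplications

Standard: 19683 multiplications (27^3). Strassen: 16807 multiplications (7^5, after padding to 32x32). Strassen reduces 8 recursive multiplications to 7 at each level.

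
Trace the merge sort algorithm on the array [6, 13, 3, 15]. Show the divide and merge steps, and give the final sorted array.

Merge sort trace:

Split: [6, 13, 3, 15] -> [6, 13] and [3, 15]
  Split: [6, 13] -> [6] and [13]
  Merge: [6] + [13] -> [6, 13]
  Split: [3, 15] -> [3] and [15]
  Merge: [3] + [15] -> [3, 15]
Merge: [6, 13] + [3, 15] -> [3, 6, 13, 15]

Final sorted array: [3, 6, 13, 15]

The merge sort proceeds by recursively splitting the array and merging sorted halves.
After all merges, the sorted array is [3, 6, 13, 15].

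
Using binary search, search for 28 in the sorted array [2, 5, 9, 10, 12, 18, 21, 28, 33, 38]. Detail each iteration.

Binary search for 28 in [2, 5, 9, 10, 12, 18, 21, 28, 33, 38]:

lo=0, hi=9, mid=4, arr[mid]=12 -> 12 < 28, search right half
lo=5, hi=9, mid=7, arr[mid]=28 -> Found target at index 7!

Binary search finds 28 at index 7 after 2 comparisons. The search repeatedly halves the search space by comparing with the middle element.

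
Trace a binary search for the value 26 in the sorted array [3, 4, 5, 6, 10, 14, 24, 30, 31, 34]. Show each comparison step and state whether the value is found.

Binary search for 26 in [3, 4, 5, 6, 10, 14, 24, 30, 31, 34]:

lo=0, hi=9, mid=4, arr[mid]=10 -> 10 < 26, search right half
lo=5, hi=9, mid=7, arr[mid]=30 -> 30 > 26, search left half
lo=5, hi=6, mid=5, arr[mid]=14 -> 14 < 26, search right half
lo=6, hi=6, mid=6, arr[mid]=24 -> 24 < 26, search right half
lo=7 > hi=6, target 26 not found

Binary search determines that 26 is not in the array after 4 comparisons. The search space was exhausted without finding the target.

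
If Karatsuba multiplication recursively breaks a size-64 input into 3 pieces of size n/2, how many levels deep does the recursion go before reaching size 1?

For divide and conquer with division factor 2:

Problem sizes at each level:
Level 0: 64
Level 1: 32
Level 2: 16
Level 3: 8
Level 4: 4
Level 5: 2
Level 6: 1

The root is level 0 and the size-1 base case is level 6 (the tree spans levels 0 through 6, i.e. 7 levels counting the root), so the depth is the number of divisions: log_2(64) = 6

The recursion tree depth is log_2(64) = 6. At each level, the problem size is divided by 2, so it takes 6 divisions to reduce to a base case of size 1. The algorithm makes 3 recursive calls at each level.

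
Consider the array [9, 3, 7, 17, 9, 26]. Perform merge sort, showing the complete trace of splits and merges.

Merge sort trace:

Split: [9, 3, 7, 17, 9, 26] -> [9, 3, 7] and [17, 9, 26]
  Split: [9, 3, 7] -> [9] and [3, 7]
    Split: [3, 7] -> [3] and [7]
    Merge: [3] + [7] -> [3, 7]
  Merge: [9] + [3, 7] -> [3, 7, 9]
  Split: [17, 9, 26] -> [17] and [9, 26]
    Split: [9, 26] -> [9] and [26]
    Merge: [9] + [26] -> [9, 26]
  Merge: [17] + [9, 26] -> [9, 17, 26]
Merge: [3, 7, 9] + [9, 17, 26] -> [3, 7, 9, 9, 17, 26]

Final sorted array: [3, 7, 9, 9, 17, 26]

The merge sort proceeds by recursively splitting the array and merging sorted halves.
After all merges, the sorted array is [3, 7, 9, 9, 17, 26].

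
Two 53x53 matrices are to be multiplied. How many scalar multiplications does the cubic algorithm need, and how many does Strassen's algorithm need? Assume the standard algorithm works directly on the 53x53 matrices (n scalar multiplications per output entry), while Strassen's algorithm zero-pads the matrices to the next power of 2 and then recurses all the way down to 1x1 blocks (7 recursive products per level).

Matrix multiplication for 53x53 matrices:

Strassen's algorithm requires power-of-2 dimensions. Pad 53x53 to 64x64 (next power of 2).

Standard algorithm: 53^3 = 148877 multiplications
Strassen's algorithm: 7^(log2(64)) = 7^6 = 117649 multiplications
Savings: 148877 - 117649 = 31228 multiplications

Standard: 148877 multiplications (53^3). Strassen: 117649 multiplications (7^6, after padding to 64x64). Strassen reduces 8 recursive multiplications to 7 at each level.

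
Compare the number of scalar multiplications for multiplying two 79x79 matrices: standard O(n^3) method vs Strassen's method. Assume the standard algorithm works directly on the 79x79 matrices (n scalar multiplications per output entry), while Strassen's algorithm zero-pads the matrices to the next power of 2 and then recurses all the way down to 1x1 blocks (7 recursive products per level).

Matrix multiplication for 79x79 matrices:

Strassen's algorithm requires power-of-2 dimensions. Pad 79x79 to 128x128 (next power of 2).

Standard algorithm: 79^3 = 493039 multiplications
Strassen's algorithm: 7^(log2(128)) = 7^7 = 823543 multiplications
Difference: 493039 - 823543 = -330504 (Strassen uses MORE here due to padding overhead — for small or just-over-power-of-2 n, padding can outweigh the per-level savings)

Standard: 493039 multiplications (79^3). Strassen: 823543 multiplications (7^7, after padding to 128x128). Strassen reduces 8 recursive multiplications to 7 at each level.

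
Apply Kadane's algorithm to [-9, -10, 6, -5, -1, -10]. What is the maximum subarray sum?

Using Kadane's algorithm on [-9, -10, 6, -5, -1, -10]:

Scanning through the array:
Position 1 (value -10): max_ending_here = -10, max_so_far = -9
Position 2 (value 6): max_ending_here = 6, max_so_far = 6
Position 3 (value -5): max_ending_here = 1, max_so_far = 6
Position 4 (value -1): max_ending_here = 0, max_so_far = 6
Position 5 (value -10): max_ending_here = -10, max_so_far = 6

Maximum subarray: [6]
Maximum sum: 6

The maximum subarray is [6] with sum 6. This subarray runs from index 2 to index 2.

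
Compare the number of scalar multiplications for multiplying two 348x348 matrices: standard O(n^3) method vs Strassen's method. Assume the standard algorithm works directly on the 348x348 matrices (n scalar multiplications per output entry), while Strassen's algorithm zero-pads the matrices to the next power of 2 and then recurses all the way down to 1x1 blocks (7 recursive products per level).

Matrix multiplication for 348x348 matrices:

Strassen's algorithm requires power-of-2 dimensions. Pad 348x348 to 512x512 (next power of 2).

Standard algorithm: 348^3 = 42144192 multiplications
Strassen's algorithm: 7^(log2(512)) = 7^9 = 40353607 multiplications
Savings: 42144192 - 40353607 = 1790585 multiplications

Standard: 42144192 multiplications (348^3). Strassen: 40353607 multiplications (7^9, after padding to 512x512). Strassen reduces 8 recursive multiplications to 7 at each level.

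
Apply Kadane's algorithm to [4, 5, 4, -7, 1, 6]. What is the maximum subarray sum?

Using Kadane's algorithm on [4, 5, 4, -7, 1, 6]:

Scanning through the array:
Position 1 (value 5): max_ending_here = 9, max_so_far = 9
Position 2 (value 4): max_ending_here = 13, max_so_far = 13
Position 3 (value -7): max_ending_here = 6, max_so_far = 13
Position 4 (value 1): max_ending_here = 7, max_so_far = 13
Position 5 (value 6): max_ending_here = 13, max_so_far = 13

Maximum subarray: [4, 5, 4]
Maximum sum: 13

The maximum subarray is [4, 5, 4] with sum 13. This subarray runs from index 0 to index 2.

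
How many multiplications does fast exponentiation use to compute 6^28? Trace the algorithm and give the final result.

Computing 6^28 by squaring (build up from 6^1; each line after the first costs one multiplication):

6^1 = 6
6^2 = (6^1)^2 = 6^2 = 36
6^3 = 6 * 6^2 = 6 * 36 = 216
6^6 = (6^3)^2 = 216^2 = 46656
6^7 = 6 * 6^6 = 6 * 46656 = 279936
6^14 = (6^7)^2 = 279936^2 = 78364164096
6^28 = (6^14)^2 = 78364164096^2 = 6140942214464815497216

Result: 6140942214464815497216
Multiplications needed: 6 (6 lines after 6^1)

6^28 = 6140942214464815497216. Using exponentiation by squaring, this requires 6 multiplications. The key idea: if the exponent is even, square the half-power; if odd, multiply by the base once.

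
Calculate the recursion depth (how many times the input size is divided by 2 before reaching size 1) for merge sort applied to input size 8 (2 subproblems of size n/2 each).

For divide and conquer with division factor 2:

Problem sizes at each level:
Level 0: 8
Level 1: 4
Level 2: 2
Level 3: 1

The root is level 0 and the size-1 base case is level 3 (the tree spans levels 0 through 3, i.e. 4 levels counting the root), so the depth is the number of divisions: log_2(8) = 3

The recursion tree depth is log_2(8) = 3. At each level, the problem size is divided by 2, so it takes 3 divisions to reduce to a base case of size 1. The algorithm makes 2 recursive calls at each level.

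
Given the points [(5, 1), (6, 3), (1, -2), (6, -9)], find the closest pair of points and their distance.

Computing all pairwise distances among 4 points:

d((5, 1), (6, 3)) = 2.2361 <-- minimum
d((5, 1), (1, -2)) = 5.0
d((5, 1), (6, -9)) = 10.0499
d((6, 3), (1, -2)) = 7.0711
d((6, 3), (6, -9)) = 12.0
d((1, -2), (6, -9)) = 8.6023

Closest pair: (5, 1) and (6, 3) with distance 2.2361

The closest pair is (5, 1) and (6, 3) with Euclidean distance 2.2361. For 4 points, brute-force pairwise comparison is shown above. For large n, the divide-and-conquer algorithm (sort by x, recurse on halves, check the dividing strip) achieves O(n log n).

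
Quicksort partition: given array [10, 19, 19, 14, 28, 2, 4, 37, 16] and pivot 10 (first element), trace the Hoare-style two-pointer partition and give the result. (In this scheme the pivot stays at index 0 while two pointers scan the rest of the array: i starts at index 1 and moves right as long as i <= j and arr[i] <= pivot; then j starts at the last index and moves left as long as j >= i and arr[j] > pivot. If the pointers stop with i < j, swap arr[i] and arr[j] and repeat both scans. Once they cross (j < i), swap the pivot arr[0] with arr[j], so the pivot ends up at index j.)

Hoare-style two-pointer partition with pivot = 10:

Initial array: [10, 19, 19, 14, 28, 2, 4, 37, 16]

Pointers start at i = 1, j = 8.
i stops at index 1 (arr[1]=19 > 10), j stops at index 6 (arr[6]=4 <= 10): swap arr[1] and arr[6], array becomes [10, 4, 19, 14, 28, 2, 19, 37, 16]
i stops at index 2 (arr[2]=19 > 10), j stops at index 5 (arr[5]=2 <= 10): swap arr[2] and arr[5], array becomes [10, 4, 2, 14, 28, 19, 19, 37, 16]
i ends at 3, j ends at 2: the pointers have crossed (j < i), so scanning stops.

Swap pivot arr[0] with arr[2] to place pivot at position 2: [2, 4, 10, 14, 28, 19, 19, 37, 16]
Pivot position: 2

After partitioning with pivot 10, the array becomes [2, 4, 10, 14, 28, 19, 19, 37, 16]. The pivot is placed at index 2. All elements to the left of the pivot are <= 10, and all elements to the right are > 10.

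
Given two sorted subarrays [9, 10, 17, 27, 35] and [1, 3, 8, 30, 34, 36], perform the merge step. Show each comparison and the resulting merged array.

Merging process:

Compare 9 vs 1: take 1 from right. Merged: [1]
Compare 9 vs 3: take 3 from right. Merged: [1, 3]
Compare 9 vs 8: take 8 from right. Merged: [1, 3, 8]
Compare 9 vs 30: take 9 from left. Merged: [1, 3, 8, 9]
Compare 10 vs 30: take 10 from left. Merged: [1, 3, 8, 9, 10]
Compare 17 vs 30: take 17 from left. Merged: [1, 3, 8, 9, 10, 17]
Compare 27 vs 30: take 27 from left. Merged: [1, 3, 8, 9, 10, 17, 27]
Compare 35 vs 30: take 30 from right. Merged: [1, 3, 8, 9, 10, 17, 27, 30]
Compare 35 vs 34: take 34 from right. Merged: [1, 3, 8, 9, 10, 17, 27, 30, 34]
Compare 35 vs 36: take 35 from left. Merged: [1, 3, 8, 9, 10, 17, 27, 30, 34, 35]
Append remaining from right: [36]. Merged: [1, 3, 8, 9, 10, 17, 27, 30, 34, 35, 36]

Final merged array: [1, 3, 8, 9, 10, 17, 27, 30, 34, 35, 36]
Total comparisons: 10

The merged array is [1, 3, 8, 9, 10, 17, 27, 30, 34, 35, 36], requiring 10 comparisons. The merge step runs in O(n) time where n is the total number of elements.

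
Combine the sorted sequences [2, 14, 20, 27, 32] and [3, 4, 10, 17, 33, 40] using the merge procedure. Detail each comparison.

Merging process:

Compare 2 vs 3: take 2 from left. Merged: [2]
Compare 14 vs 3: take 3 from right. Merged: [2, 3]
Compare 14 vs 4: take 4 from right. Merged: [2, 3, 4]
Compare 14 vs 10: take 10 from right. Merged: [2, 3, 4, 10]
Compare 14 vs 17: take 14 from left. Merged: [2, 3, 4, 10, 14]
Compare 20 vs 17: take 17 from right. Merged: [2, 3, 4, 10, 14, 17]
Compare 20 vs 33: take 20 from left. Merged: [2, 3, 4, 10, 14, 17, 20]
Compare 27 vs 33: take 27 from left. Merged: [2, 3, 4, 10, 14, 17, 20, 27]
Compare 32 vs 33: take 32 from left. Merged: [2, 3, 4, 10, 14, 17, 20, 27, 32]
Append remaining from right: [33, 40]. Merged: [2, 3, 4, 10, 14, 17, 20, 27, 32, 33, 40]

Final merged array: [2, 3, 4, 10, 14, 17, 20, 27, 32, 33, 40]
Total comparisons: 9

The merged array is [2, 3, 4, 10, 14, 17, 20, 27, 32, 33, 40], requiring 9 comparisons. The merge step runs in O(n) time where n is the total number of elements.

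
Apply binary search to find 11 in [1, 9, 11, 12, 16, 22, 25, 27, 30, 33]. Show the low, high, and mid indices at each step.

Binary search for 11 in [1, 9, 11, 12, 16, 22, 25, 27, 30, 33]:

lo=0, hi=9, mid=4, arr[mid]=16 -> 16 > 11, search left half
lo=0, hi=3, mid=1, arr[mid]=9 -> 9 < 11, search right half
lo=2, hi=3, mid=2, arr[mid]=11 -> Found target at index 2!

Binary search finds 11 at index 2 after 3 comparisons. The search repeatedly halves the search space by comparing with the middle element.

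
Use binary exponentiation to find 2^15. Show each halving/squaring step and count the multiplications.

Computing 2^15 by squaring (build up from 2^1; each line after the first costs one multiplication):

2^1 = 2
2^2 = (2^1)^2 = 2^2 = 4
2^3 = 2 * 2^2 = 2 * 4 = 8
2^6 = (2^3)^2 = 8^2 = 64
2^7 = 2 * 2^6 = 2 * 64 = 128
2^14 = (2^7)^2 = 128^2 = 16384
2^15 = 2 * 2^14 = 2 * 16384 = 32768

Result: 32768
Multiplications needed: 6 (6 lines after 2^1)

2^15 = 32768. Using exponentiation by squaring, this requires 6 multiplications. The key idea: if the exponent is even, square the half-power; if odd, multiply by the base once.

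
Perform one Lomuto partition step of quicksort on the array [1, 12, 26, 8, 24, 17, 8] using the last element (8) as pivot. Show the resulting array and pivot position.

Lomuto partition with pivot = 8:

Initial array: [1, 12, 26, 8, 24, 17, 8]

arr[0]=1 <= 8: swap with position 0, array becomes [1, 12, 26, 8, 24, 17, 8]
arr[1]=12 > 8: no swap
arr[2]=26 > 8: no swap
arr[3]=8 <= 8: swap with position 1, array becomes [1, 8, 26, 12, 24, 17, 8]
arr[4]=24 > 8: no swap
arr[5]=17 > 8: no swap

Place pivot at position 2: [1, 8, 8, 12, 24, 17, 26]
Pivot position: 2

After partitioning with pivot 8, the array becomes [1, 8, 8, 12, 24, 17, 26]. The pivot is placed at index 2. All elements to the left of the pivot are <= 8, and all elements to the right are > 8.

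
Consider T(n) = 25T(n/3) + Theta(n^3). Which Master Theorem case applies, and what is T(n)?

Master Theorem for T(n) = 25T(n/3) + O(n^3):

a = 25, b = 3, c = 3
log_b(a) = log_3(25) = 2.9299

Case 3: c = 3 > log_3(25) = 2.9299
T(n) = O(n^3) = O(n^3)

For T(n) = 25T(n/3) + O(n^3): log_3(25) = 2.9299. This is Case 3 of the Master Theorem (c > log_b(a), work dominated by root), giving O(n^3).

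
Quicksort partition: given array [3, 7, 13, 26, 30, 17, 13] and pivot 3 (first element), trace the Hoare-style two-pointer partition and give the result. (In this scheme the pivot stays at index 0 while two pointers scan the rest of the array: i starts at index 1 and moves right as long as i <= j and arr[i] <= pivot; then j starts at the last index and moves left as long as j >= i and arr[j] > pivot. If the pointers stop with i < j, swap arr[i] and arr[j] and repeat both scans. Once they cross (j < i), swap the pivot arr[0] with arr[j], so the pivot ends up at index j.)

Hoare-style two-pointer partition with pivot = 3:

Initial array: [3, 7, 13, 26, 30, 17, 13]

Pointers start at i = 1, j = 6.
i ends at 1, j ends at 0: the pointers have crossed (j < i), so scanning stops.

j = 0, so swapping arr[0] with arr[j] leaves the pivot at position 0: [3, 7, 13, 26, 30, 17, 13]
Pivot position: 0

After partitioning with pivot 3, the array becomes [3, 7, 13, 26, 30, 17, 13]. The pivot is placed at index 0. All elements to the left of the pivot are <= 3, and all elements to the right are > 3.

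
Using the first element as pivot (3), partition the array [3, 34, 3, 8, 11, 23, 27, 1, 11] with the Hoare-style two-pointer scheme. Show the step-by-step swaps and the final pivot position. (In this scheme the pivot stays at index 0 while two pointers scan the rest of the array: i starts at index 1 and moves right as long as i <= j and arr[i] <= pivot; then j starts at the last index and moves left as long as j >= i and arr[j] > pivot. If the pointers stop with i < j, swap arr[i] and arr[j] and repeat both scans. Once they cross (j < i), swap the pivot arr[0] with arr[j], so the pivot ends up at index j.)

Hoare-style two-pointer partition with pivot = 3:

Initial array: [3, 34, 3, 8, 11, 23, 27, 1, 11]

Pointers start at i = 1, j = 8.
i stops at index 1 (arr[1]=34 > 3), j stops at index 7 (arr[7]=1 <= 3): swap arr[1] and arr[7], array becomes [3, 1, 3, 8, 11, 23, 27, 34, 11]
i ends at 3, j ends at 2: the pointers have crossed (j < i), so scanning stops.

Swap pivot arr[0] with arr[2] to place pivot at position 2: [3, 1, 3, 8, 11, 23, 27, 34, 11]
Pivot position: 2

After partitioning with pivot 3, the array becomes [3, 1, 3, 8, 11, 23, 27, 34, 11]. The pivot is placed at index 2. All elements to the left of the pivot are <= 3, and all elements to the right are > 3.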